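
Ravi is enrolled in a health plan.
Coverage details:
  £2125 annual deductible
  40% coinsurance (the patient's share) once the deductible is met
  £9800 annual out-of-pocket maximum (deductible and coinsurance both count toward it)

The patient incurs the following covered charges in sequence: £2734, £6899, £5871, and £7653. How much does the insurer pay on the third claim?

£3522.60

Claim 1 (£2734): deductible takes £2125, £609 remains; 40% of £609 = £243.60. Patient owes £2368.60 (running OOP £2368.60). Plan pays £2734 − £2368.60 = £365.40.
Claim 2 (£6899): 40% coinsurance on £6899 = £2759.60. Patient pays £2759.60; OOP now £5128.20. Plan pays £6899 − £2759.60 = £4139.40.
Claim 3 (£5871): 40% coinsurance on £5871 = £2348.40. Patient owes £2348.40 (running OOP £7476.60). Plan pays £5871 − £2348.40 = £3522.60.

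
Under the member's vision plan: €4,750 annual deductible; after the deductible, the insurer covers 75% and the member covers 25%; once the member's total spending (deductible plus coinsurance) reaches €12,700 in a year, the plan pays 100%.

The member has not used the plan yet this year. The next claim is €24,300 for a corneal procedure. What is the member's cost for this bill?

The full €4,750 deductible is still open; €4,750 of this bill applies to it.
The remaining €19,550 (= €24,300 − €4,750) moves to coinsurance.
Coinsurance: €19,550 × 25% = €4,887.50.
That puts the member's cost at €4,750 + €4,887.50 = €9,637.50 before any cap.
Cumulative spending €0 + €9,637.50 = €9,637.50 stays under the €12,700 maximum.

€9,637.50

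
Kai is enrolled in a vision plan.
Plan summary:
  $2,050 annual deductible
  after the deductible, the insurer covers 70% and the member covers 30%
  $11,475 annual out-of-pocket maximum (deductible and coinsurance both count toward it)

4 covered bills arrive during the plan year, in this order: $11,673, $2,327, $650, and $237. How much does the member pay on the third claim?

$195

#1 ($11,673): $2,050 to deductible, leaving $9,623; member's 30% is $2,886.90. Member owes $4,936.90 (running OOP $4,936.90).
#2 ($2,327): deductible met; 30% of $2,327 = $698.10. Member pays $698.10; OOP now $5,635.
#3 ($650): deductible met; 30% of $650 = $195. Member owes $195 (running OOP $5,830).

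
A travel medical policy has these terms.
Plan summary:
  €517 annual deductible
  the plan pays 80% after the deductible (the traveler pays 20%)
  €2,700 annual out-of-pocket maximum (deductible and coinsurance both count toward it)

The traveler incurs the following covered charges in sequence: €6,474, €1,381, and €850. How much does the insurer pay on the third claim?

Claim 1 (€6,474): €517 finishes the deductible; €5,957 goes to coinsurance; traveler's 20% is €1,191.40. Traveler pays €1,708.40; OOP now €1,708.40. Insurer: €6,474 − €1,708.40 = €4,765.60.
Claim 2 (€1,381): deductible already satisfied, so traveler's share is 20% × €1,381 = €276.20. Traveler pays €276.20; OOP now €1,984.60. Plan pays €1,381 − €276.20 = €1,104.80.
Claim 3 (€850): 20% coinsurance on €850 = €170. Traveler owes €170 (running OOP €2,154.60). Plan pays €850 − €170 = €680.

€680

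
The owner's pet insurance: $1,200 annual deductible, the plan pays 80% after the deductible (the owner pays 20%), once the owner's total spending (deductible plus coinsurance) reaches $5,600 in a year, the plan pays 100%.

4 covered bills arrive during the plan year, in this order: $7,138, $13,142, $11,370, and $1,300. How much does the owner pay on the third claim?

$584

Claim 1 — $7,138: deductible takes $1,200, $5,938 remains; coinsurance $5,938 × 20% = $1,187.60. Owner owes $2,387.60 (running OOP $2,387.60).
Claim 2 — $13,142: deductible met; 20% of $13,142 = $2,628.40. Owner pays $2,628.40; OOP now $5,016.
Claim 3 — $11,370: deductible met; 20% of $11,370 = $2,274. Adding that to $5,016 gives $7,290, past the $5,600 cap; owner pays only $5,600 − $5,016 = $584.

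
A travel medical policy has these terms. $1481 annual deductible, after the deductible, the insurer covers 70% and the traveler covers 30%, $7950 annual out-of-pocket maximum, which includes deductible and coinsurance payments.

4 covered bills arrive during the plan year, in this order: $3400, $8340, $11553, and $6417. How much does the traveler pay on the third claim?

$3391.30

Claim 1 — $3400: $1481 finishes the deductible; $1919 goes to coinsurance; coinsurance $1919 × 30% = $575.70. Traveler pays $2056.70; OOP now $2056.70.
Claim 2 — $8340: deductible met; 30% of $8340 = $2502. Cost to traveler: $2502. OOP to date $4558.70.
Claim 3 — $11553: deductible met; 30% of $11553 = $3465.90. Adding that to $4558.70 gives $8024.60, past the $7950 cap; traveler pays only $7950 − $4558.70 = $3391.30.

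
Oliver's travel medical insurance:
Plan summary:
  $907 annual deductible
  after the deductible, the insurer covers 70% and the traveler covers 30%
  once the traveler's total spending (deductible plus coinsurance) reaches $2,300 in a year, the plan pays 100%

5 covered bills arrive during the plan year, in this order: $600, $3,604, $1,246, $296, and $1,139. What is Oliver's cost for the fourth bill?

$30.10

Bill 1, $600: all of it applies to the deductible. Cost to traveler: $600. OOP to date $600.
Bill 2, $3,604: $307 finishes the deductible; $3,297 goes to coinsurance; coinsurance $3,297 × 30% = $989.10. Traveler pays $1,296.10; OOP now $1,896.10.
Bill 3, $1,246: deductible met; 30% of $1,246 = $373.80. Traveler owes $373.80 (running OOP $2,269.90).
Bill 4, $296: deductible met; 30% of $296 = $88.80. OOP would hit $2,358.70 > $2,300, so the cap limits the traveler to $2,300 − $2,269.90 = $30.10.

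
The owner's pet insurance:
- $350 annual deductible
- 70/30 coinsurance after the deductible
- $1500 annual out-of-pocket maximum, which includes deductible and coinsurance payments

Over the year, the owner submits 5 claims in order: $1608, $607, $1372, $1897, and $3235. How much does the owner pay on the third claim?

$411.60

Claim 1 — $1608: deductible takes $350, $1258 remains; coinsurance $1258 × 30% = $377.40. Owner pays $727.40; OOP now $727.40.
Claim 2 — $607: deductible met; 30% of $607 = $182.10. Owner pays $182.10; OOP now $909.50.
Claim 3 — $1372: deductible already satisfied, so owner's share is 30% × $1372 = $411.60. Cost to owner: $411.60. OOP to date $1321.10.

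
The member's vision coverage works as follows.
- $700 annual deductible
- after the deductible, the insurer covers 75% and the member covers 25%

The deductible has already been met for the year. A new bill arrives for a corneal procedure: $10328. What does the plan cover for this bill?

The deductible is already satisfied, so the full bill goes to coinsurance.
Coinsurance: $10328 × 25% = $2582.
The plan picks up $10328 − $2582 = $7746.

$7746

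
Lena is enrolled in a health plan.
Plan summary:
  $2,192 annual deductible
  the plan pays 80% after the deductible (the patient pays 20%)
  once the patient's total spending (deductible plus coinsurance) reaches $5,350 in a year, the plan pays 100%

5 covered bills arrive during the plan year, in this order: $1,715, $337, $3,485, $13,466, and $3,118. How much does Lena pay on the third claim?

$809

Claim 1 — $1,715: entire amount goes to the deductible. Cost to patient: $1,715. OOP to date $1,715.
Claim 2 — $337: entire amount goes to the deductible. Patient pays $337; OOP now $2,052.
Claim 3 — $3,485: $140 finishes the deductible; $3,345 goes to coinsurance; coinsurance $3,345 × 20% = $669. Patient pays $809; OOP now $2,861.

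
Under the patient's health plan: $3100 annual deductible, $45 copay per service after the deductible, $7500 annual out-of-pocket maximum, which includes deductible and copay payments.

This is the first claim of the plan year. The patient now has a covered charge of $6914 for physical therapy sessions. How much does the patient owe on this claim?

$3145

Deductible not yet touched, so the first $3100 of the bill goes to the deductible.
The remaining $3814 (= $6914 − $3100) moves to the copay.
Copay on this service: $45.
Patient responsibility before any cap: $3100 + $45 = $3145.
Cumulative spending $0 + $3145 = $3145 stays under the $7500 maximum.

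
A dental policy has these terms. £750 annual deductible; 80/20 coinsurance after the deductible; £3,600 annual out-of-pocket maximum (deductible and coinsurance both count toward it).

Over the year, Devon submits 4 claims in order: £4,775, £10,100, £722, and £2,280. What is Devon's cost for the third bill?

£25

#1 (£4,775): £750 to deductible, leaving £4,025; coinsurance £4,025 × 20% = £805. Patient owes £1,555 (running OOP £1,555).
#2 (£10,100): deductible met; 20% of £10,100 = £2,020. Cost to patient: £2,020. OOP to date £3,575.
#3 (£722): 20% coinsurance on £722 = £144.40. Adding that to £3,575 gives £3,719.40, past the £3,600 cap; patient pays only £3,600 − £3,575 = £25.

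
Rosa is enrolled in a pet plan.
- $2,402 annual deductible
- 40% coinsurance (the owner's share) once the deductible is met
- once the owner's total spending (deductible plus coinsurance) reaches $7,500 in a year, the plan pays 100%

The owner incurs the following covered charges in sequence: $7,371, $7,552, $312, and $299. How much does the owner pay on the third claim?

$89.60

#1 ($7,371): $2,402 to deductible, leaving $4,969; 40% of $4,969 = $1,987.60. Cost to owner: $4,389.60. OOP to date $4,389.60.
#2 ($7,552): deductible met; 40% of $7,552 = $3,020.80. Owner pays $3,020.80; OOP now $7,410.40.
#3 ($312): deductible met; 40% of $312 = $124.80. That would push OOP to $7,535.20, over the $7,500 cap, so owner pays $7,500 − $7,410.40 = $89.60.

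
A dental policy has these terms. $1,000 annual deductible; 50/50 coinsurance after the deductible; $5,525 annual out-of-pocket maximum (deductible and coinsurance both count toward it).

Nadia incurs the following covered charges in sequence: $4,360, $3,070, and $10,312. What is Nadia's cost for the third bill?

$1,310

Claim 1 — $4,360: deductible takes $1,000, $3,360 remains; coinsurance $3,360 × 50% = $1,680. Patient owes $2,680 (running OOP $2,680).
Claim 2 — $3,070: deductible met; 50% of $3,070 = $1,535. Patient pays $1,535; OOP now $4,215.
Claim 3 — $10,312: 50% coinsurance on $10,312 = $5,156. That would push OOP to $9,371, over the $5,525 cap, so patient pays $5,525 − $4,215 = $1,310.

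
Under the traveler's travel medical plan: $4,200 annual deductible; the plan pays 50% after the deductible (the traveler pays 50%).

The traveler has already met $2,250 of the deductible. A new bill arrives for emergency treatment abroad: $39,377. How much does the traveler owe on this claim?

$20,663.50

$2,250 of the $4,200 deductible is already met, leaving $1,950.
The remaining $37,427 (= $39,377 − $1,950) moves to coinsurance.
Traveler's 50% share of $37,427 is $18,713.50.
That puts the traveler's cost at $1,950 + $18,713.50 = $20,663.50.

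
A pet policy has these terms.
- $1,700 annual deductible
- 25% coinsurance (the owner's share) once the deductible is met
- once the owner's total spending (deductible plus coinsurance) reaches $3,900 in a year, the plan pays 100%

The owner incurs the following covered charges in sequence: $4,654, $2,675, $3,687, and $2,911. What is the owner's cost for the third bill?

$792.75

Claim 1 — $4,654: deductible takes $1,700, $2,954 remains; coinsurance $2,954 × 25% = $738.50. Owner owes $2,438.50 (running OOP $2,438.50).
Claim 2 — $2,675: 25% coinsurance on $2,675 = $668.75. Owner pays $668.75; OOP now $3,107.25.
Claim 3 — $3,687: deductible met; 25% of $3,687 = $921.75. OOP would hit $4,029 > $3,900, so the cap limits the owner to $3,900 − $3,107.25 = $792.75.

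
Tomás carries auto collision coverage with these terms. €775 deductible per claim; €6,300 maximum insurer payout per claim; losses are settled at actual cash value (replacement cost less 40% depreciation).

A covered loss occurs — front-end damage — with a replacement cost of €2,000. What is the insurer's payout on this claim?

At 40% depreciation, ACV = €2,000 − €800 = €1,200.
Subtract the deductible: €1,200 − €775 = €425.
That's under the €6,300 cap, so the insurer reimburses the full €425.

€425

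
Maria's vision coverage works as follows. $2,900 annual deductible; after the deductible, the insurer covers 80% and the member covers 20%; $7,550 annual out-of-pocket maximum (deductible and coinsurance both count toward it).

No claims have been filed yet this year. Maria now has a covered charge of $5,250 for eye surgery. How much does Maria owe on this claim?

Deductible not yet touched, so the first $2,900 of the bill goes to the deductible.
The remaining $2,350 (= $5,250 − $2,900) moves to coinsurance.
20% of $2,350 = $470 falls to the member.
Member responsibility before any cap: $2,900 + $470 = $3,370.
Total out-of-pocket so far would be $0 + $3,370 = $3,370, below the $7,550 cap — no reduction.

$3,370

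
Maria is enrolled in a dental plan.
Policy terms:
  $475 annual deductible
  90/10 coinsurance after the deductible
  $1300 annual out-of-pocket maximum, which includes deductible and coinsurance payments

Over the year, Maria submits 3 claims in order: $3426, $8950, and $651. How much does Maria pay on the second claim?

$529.90

Claim 1 ($3426): $475 finishes the deductible; $2951 goes to coinsurance; coinsurance $2951 × 10% = $295.10. Patient owes $770.10 (running OOP $770.10).
Claim 2 ($8950): deductible already satisfied, so patient's share is 10% × $8950 = $895. Adding that to $770.10 gives $1665.10, past the $1300 cap; patient pays only $1300 − $770.10 = $529.90.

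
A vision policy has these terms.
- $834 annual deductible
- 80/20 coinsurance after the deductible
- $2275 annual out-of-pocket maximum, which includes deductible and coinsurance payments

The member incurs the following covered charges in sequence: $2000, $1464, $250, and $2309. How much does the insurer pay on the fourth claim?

$1847.20

Claim 1 ($2000): deductible takes $834, $1166 remains; member's 20% is $233.20. Member pays $1067.20; OOP now $1067.20. Plan pays $2000 − $1067.20 = $932.80.
Claim 2 ($1464): 20% coinsurance on $1464 = $292.80. Member owes $292.80 (running OOP $1360). Insurer: $1464 − $292.80 = $1171.20.
Claim 3 ($250): 20% coinsurance on $250 = $50. Cost to member: $50. OOP to date $1410. Insurer: $250 − $50 = $200.
Claim 4 ($2309): deductible met; 20% of $2309 = $461.80. Member pays $461.80; OOP now $1871.80. Plan pays $2309 − $461.80 = $1847.20.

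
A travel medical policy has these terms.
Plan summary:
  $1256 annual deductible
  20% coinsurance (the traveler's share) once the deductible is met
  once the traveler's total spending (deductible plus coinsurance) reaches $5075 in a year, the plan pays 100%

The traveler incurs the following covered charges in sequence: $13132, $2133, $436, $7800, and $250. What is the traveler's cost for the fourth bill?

Claim 1 ($13132): $1256 to deductible, leaving $11876; traveler's 20% is $2375.20. Traveler pays $3631.20; OOP now $3631.20.
Claim 2 ($2133): 20% coinsurance on $2133 = $426.60. Cost to traveler: $426.60. OOP to date $4057.80.
Claim 3 ($436): 20% coinsurance on $436 = $87.20. Traveler owes $87.20 (running OOP $4145).
Claim 4 ($7800): deductible already satisfied, so traveler's share is 20% × $7800 = $1560. Adding that to $4145 gives $5705, past the $5075 cap; traveler pays only $5075 − $4145 = $930.

$930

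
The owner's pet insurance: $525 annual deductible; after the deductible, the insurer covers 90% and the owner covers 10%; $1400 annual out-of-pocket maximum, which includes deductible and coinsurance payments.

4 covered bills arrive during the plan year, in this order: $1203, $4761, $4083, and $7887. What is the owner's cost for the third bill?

$331.10

Claim 1 — $1203: $525 to deductible, leaving $678; coinsurance $678 × 10% = $67.80. Cost to owner: $592.80. OOP to date $592.80.
Claim 2 — $4761: deductible already satisfied, so owner's share is 10% × $4761 = $476.10. Owner owes $476.10 (running OOP $1068.90).
Claim 3 — $4083: deductible already satisfied, so owner's share is 10% × $4083 = $408.30. That would push OOP to $1477.20, over the $1400 cap, so owner pays $1400 − $1068.90 = $331.10.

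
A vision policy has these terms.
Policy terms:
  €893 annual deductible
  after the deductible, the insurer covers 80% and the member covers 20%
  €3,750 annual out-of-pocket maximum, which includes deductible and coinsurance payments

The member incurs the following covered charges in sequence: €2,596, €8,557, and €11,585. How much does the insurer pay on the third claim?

€10,780

#1 (€2,596): €893 finishes the deductible; €1,703 goes to coinsurance; member's 20% is €340.60. Cost to member: €1,233.60. OOP to date €1,233.60. Plan pays €2,596 − €1,233.60 = €1,362.40.
#2 (€8,557): deductible already satisfied, so member's share is 20% × €8,557 = €1,711.40. Member pays €1,711.40; OOP now €2,945. Insurer: €8,557 − €1,711.40 = €6,845.60.
#3 (€11,585): 20% coinsurance on €11,585 = €2,317. Adding that to €2,945 gives €5,262, past the €3,750 cap; member pays only €3,750 − €2,945 = €805. Plan pays €11,585 − €805 = €10,780.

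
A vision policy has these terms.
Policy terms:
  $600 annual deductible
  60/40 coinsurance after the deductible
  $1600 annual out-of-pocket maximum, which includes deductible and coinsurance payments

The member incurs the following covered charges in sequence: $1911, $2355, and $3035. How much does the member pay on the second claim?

Claim 1 — $1911: $600 to deductible, leaving $1311; 40% of $1311 = $524.40. Cost to member: $1124.40. OOP to date $1124.40.
Claim 2 — $2355: deductible met; 40% of $2355 = $942. OOP would hit $2066.40 > $1600, so the cap limits the member to $1600 − $1124.40 = $475.60.

$475.60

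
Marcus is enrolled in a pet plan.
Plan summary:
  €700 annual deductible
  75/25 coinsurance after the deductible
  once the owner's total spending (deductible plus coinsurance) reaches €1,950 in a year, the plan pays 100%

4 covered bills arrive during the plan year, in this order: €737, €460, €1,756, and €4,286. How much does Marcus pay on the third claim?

Claim 1 (€737): €700 finishes the deductible; €37 goes to coinsurance; 25% of €37 = €9.25. Owner owes €709.25 (running OOP €709.25).
Claim 2 (€460): deductible already satisfied, so owner's share is 25% × €460 = €115. Owner owes €115 (running OOP €824.25).
Claim 3 (€1,756): deductible met; 25% of €1,756 = €439. Cost to owner: €439. OOP to date €1,263.25.

€439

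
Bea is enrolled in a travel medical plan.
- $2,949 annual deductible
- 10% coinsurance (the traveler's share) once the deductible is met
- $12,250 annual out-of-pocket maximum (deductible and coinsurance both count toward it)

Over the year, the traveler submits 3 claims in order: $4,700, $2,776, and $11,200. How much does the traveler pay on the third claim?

$1,120

Bill 1, $4,700: $2,949 finishes the deductible; $1,751 goes to coinsurance; 10% of $1,751 = $175.10. Traveler owes $3,124.10 (running OOP $3,124.10).
Bill 2, $2,776: deductible met; 10% of $2,776 = $277.60. Cost to traveler: $277.60. OOP to date $3,401.70.
Bill 3, $11,200: deductible already satisfied, so traveler's share is 10% × $11,200 = $1,120. Cost to traveler: $1,120. OOP to date $4,521.70.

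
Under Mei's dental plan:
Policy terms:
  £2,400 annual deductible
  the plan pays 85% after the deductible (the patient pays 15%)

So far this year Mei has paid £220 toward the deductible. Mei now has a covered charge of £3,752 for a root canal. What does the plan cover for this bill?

£220 of the £2,400 deductible is already met, leaving £2,180.
That leaves £3,752 − £2,180 = £1,572 for coinsurance.
15% of £1,572 = £235.80 falls to the patient.
That puts the patient's cost at £2,180 + £235.80 = £2,415.80.
The plan picks up £3,752 − £2,415.80 = £1,336.20.

£1,336.20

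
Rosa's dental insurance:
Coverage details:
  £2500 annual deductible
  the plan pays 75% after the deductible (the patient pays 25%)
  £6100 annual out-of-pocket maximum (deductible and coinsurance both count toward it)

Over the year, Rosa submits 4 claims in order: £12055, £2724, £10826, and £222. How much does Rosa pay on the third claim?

£530.25

Bill 1, £12055: £2500 to deductible, leaving £9555; patient's 25% is £2388.75. Patient owes £4888.75 (running OOP £4888.75).
Bill 2, £2724: 25% coinsurance on £2724 = £681. Patient pays £681; OOP now £5569.75.
Bill 3, £10826: deductible met; 25% of £10826 = £2706.50. That would push OOP to £8276.25, over the £6100 cap, so patient pays £6100 − £5569.75 = £530.25.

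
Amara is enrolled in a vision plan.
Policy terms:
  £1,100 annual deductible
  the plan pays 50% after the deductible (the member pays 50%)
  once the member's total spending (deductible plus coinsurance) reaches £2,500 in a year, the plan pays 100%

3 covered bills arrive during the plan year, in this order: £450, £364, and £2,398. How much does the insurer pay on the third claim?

#1 (£450): all of it applies to the deductible. Member pays £450; OOP now £450. Plan pays £450 − £450 = £0.
#2 (£364): all of it applies to the deductible. Member pays £364; OOP now £814. Insurer: £364 − £364 = £0.
#3 (£2,398): deductible takes £286, £2,112 remains; member's 50% is £1,056. Cost to member: £1,342. OOP to date £2,156. Plan pays £2,398 − £1,342 = £1,056.

£1,056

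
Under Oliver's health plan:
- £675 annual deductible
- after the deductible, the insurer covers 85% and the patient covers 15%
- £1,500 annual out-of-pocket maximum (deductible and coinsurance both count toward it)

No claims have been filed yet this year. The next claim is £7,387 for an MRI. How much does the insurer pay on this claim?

£5,887

Deductible not yet touched, so the first £675 of the bill goes to the deductible.
That leaves £7,387 − £675 = £6,712 for coinsurance.
15% of £6,712 = £1,006.80 falls to the patient.
So the patient owes £675 + £1,006.80 = £1,681.80 before any cap.
Year-to-date out-of-pocket would reach £0 + £1,681.80 = £1,681.80, above the £1,500 maximum, so the patient pays only £1,500 − £0 = £1,500.
The insurer covers the remainder: £7,387 − £1,500 = £5,887.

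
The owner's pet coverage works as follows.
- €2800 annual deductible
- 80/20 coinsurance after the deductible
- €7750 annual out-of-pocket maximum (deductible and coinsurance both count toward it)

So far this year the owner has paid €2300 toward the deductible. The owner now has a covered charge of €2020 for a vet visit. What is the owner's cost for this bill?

€804

Deductible still to meet: €2800 − €2300 = €500.
That leaves €2020 − €500 = €1520 for coinsurance.
Owner's 20% share of €1520 is €304.
So the owner owes €500 + €304 = €804 before any cap.
Year-to-date out-of-pocket becomes €2300 + €804 = €3104, still under the €7750 maximum, so no cap applies.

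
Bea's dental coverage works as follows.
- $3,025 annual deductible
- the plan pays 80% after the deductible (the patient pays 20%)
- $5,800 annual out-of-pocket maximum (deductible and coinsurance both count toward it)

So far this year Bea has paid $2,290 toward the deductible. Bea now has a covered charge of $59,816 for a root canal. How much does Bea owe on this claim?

$3,510

Remaining deductible: $3,025 − $2,290 = $735.
That leaves $59,816 − $735 = $59,081 for coinsurance.
Coinsurance: $59,081 × 20% = $11,816.20.
So the patient owes $735 + $11,816.20 = $12,551.20 before any cap.
Adding $12,551.20 to the $2,290 already spent would give $14,841.20, which exceeds the $5,800 cap; the patient pays just $5,800 − $2,290 = $3,510.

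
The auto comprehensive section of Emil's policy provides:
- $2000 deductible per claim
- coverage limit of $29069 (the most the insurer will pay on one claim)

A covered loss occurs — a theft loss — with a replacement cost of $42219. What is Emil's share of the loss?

After the deductible, $42219 − $2000 = $40219 remains.
Since $40219 > $29069, the payout is capped at $29069.
Policyholder's share is the uncovered remainder: $42219 − $29069 = $13150.

$13150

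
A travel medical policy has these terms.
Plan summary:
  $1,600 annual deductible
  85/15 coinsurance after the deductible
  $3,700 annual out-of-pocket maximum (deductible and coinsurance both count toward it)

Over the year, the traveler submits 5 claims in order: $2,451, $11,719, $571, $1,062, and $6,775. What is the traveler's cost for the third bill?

Claim 1 — $2,451: $1,600 to deductible, leaving $851; 15% of $851 = $127.65. Traveler pays $1,727.65; OOP now $1,727.65.
Claim 2 — $11,719: 15% coinsurance on $11,719 = $1,757.85. Cost to traveler: $1,757.85. OOP to date $3,485.50.
Claim 3 — $571: deductible met; 15% of $571 = $85.65. Traveler owes $85.65 (running OOP $3,571.15).

$85.65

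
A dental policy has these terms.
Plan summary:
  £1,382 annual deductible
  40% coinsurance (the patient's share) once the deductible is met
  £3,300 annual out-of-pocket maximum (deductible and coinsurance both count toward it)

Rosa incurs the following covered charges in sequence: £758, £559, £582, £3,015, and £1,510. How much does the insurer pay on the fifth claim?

Claim 1 (£758): entire amount goes to the deductible. Patient pays £758; OOP now £758. Plan pays £758 − £758 = £0.
Claim 2 (£559): entire amount goes to the deductible. Cost to patient: £559. OOP to date £1,317. Insurer: £559 − £559 = £0.
Claim 3 (£582): deductible takes £65, £517 remains; patient's 40% is £206.80. Patient owes £271.80 (running OOP £1,588.80). Insurer: £582 − £271.80 = £310.20.
Claim 4 (£3,015): deductible met; 40% of £3,015 = £1,206. Patient pays £1,206; OOP now £2,794.80. Insurer: £3,015 − £1,206 = £1,809.
Claim 5 (£1,510): 40% coinsurance on £1,510 = £604. That would push OOP to £3,398.80, over the £3,300 cap, so patient pays £3,300 − £2,794.80 = £505.20. Plan pays £1,510 − £505.20 = £1,004.80.

£1,004.80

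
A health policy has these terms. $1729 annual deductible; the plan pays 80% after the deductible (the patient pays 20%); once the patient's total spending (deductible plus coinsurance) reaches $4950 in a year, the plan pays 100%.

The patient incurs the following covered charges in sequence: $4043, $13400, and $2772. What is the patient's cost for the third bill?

#1 ($4043): deductible takes $1729, $2314 remains; coinsurance $2314 × 20% = $462.80. Cost to patient: $2191.80. OOP to date $2191.80.
#2 ($13400): 20% coinsurance on $13400 = $2680. Patient owes $2680 (running OOP $4871.80).
#3 ($2772): deductible met; 20% of $2772 = $554.40. That would push OOP to $5426.20, over the $4950 cap, so patient pays $4950 − $4871.80 = $78.20.

$78.20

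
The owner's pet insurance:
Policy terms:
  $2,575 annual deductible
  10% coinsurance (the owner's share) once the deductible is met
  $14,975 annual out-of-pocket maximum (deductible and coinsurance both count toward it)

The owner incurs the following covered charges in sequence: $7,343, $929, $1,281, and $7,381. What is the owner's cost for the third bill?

$128.10

Claim 1 — $7,343: $2,575 finishes the deductible; $4,768 goes to coinsurance; owner's 10% is $476.80. Owner owes $3,051.80 (running OOP $3,051.80).
Claim 2 — $929: deductible already satisfied, so owner's share is 10% × $929 = $92.90. Owner pays $92.90; OOP now $3,144.70.
Claim 3 — $1,281: 10% coinsurance on $1,281 = $128.10. Owner pays $128.10; OOP now $3,272.80.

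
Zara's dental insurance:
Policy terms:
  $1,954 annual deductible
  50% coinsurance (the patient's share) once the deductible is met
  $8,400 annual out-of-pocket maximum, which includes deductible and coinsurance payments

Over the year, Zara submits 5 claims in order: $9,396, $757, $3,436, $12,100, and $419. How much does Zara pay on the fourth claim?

$628.50

Claim 1 — $9,396: $1,954 finishes the deductible; $7,442 goes to coinsurance; coinsurance $7,442 × 50% = $3,721. Patient owes $5,675 (running OOP $5,675).
Claim 2 — $757: deductible already satisfied, so patient's share is 50% × $757 = $378.50. Patient pays $378.50; OOP now $6,053.50.
Claim 3 — $3,436: deductible already satisfied, so patient's share is 50% × $3,436 = $1,718. Patient pays $1,718; OOP now $7,771.50.
Claim 4 — $12,100: deductible met; 50% of $12,100 = $6,050. OOP would hit $13,821.50 > $8,400, so the cap limits the patient to $8,400 − $7,771.50 = $628.50.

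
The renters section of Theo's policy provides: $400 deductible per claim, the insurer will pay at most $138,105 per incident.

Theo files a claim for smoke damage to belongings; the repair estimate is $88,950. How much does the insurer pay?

After the deductible, $88,950 − $400 = $88,550 remains.
$88,550 ≤ $138,105, so the limit doesn't bind; insurer pays $88,550.

$88,550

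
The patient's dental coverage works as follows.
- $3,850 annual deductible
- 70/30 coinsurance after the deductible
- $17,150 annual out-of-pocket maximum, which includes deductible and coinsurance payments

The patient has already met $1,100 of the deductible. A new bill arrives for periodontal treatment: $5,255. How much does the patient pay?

$3,501.50

Deductible still to meet: $3,850 − $1,100 = $2,750.
After the $2,750 deductible portion, $5,255 − $2,750 = $2,505 is subject to coinsurance.
Coinsurance: $2,505 × 30% = $751.50.
That puts the patient's cost at $2,750 + $751.50 = $3,501.50 before any cap.
Year-to-date out-of-pocket becomes $1,100 + $3,501.50 = $4,601.50, still under the $17,150 maximum, so no cap applies.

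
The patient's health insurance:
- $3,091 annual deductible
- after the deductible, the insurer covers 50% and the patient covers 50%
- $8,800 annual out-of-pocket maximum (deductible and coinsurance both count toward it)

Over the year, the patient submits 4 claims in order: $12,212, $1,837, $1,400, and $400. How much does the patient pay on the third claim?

Bill 1, $12,212: $3,091 to deductible, leaving $9,121; patient's 50% is $4,560.50. Patient owes $7,651.50 (running OOP $7,651.50).
Bill 2, $1,837: 50% coinsurance on $1,837 = $918.50. Patient owes $918.50 (running OOP $8,570).
Bill 3, $1,400: deductible met; 50% of $1,400 = $700. Adding that to $8,570 gives $9,270, past the $8,800 cap; patient pays only $8,800 − $8,570 = $230.

$230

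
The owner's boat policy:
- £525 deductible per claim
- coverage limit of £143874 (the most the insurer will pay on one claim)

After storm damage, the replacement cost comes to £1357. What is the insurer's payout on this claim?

Subtract the deductible: £1357 − £525 = £832.
That's under the £143874 cap, so the insurer reimburses the full £832.

£832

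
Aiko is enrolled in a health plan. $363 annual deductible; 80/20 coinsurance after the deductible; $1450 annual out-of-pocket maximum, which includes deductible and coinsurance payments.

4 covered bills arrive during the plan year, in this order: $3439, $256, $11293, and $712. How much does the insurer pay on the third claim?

Bill 1, $3439: $363 finishes the deductible; $3076 goes to coinsurance; patient's 20% is $615.20. Patient owes $978.20 (running OOP $978.20). Plan pays $3439 − $978.20 = $2460.80.
Bill 2, $256: deductible met; 20% of $256 = $51.20. Cost to patient: $51.20. OOP to date $1029.40. Insurer: $256 − $51.20 = $204.80.
Bill 3, $11293: deductible met; 20% of $11293 = $2258.60. That would push OOP to $3288, over the $1450 cap, so patient pays $1450 − $1029.40 = $420.60. Plan pays $11293 − $420.60 = $10872.40.

$10872.40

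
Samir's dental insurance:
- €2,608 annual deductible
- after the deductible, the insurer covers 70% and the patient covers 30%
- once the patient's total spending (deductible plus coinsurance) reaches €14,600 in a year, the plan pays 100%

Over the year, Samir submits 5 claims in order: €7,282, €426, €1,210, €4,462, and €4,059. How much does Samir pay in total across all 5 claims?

#1 (€7,282): deductible takes €2,608, €4,674 remains; patient's 30% is €1,402.20. Cost to patient: €4,010.20. OOP to date €4,010.20.
#2 (€426): deductible met; 30% of €426 = €127.80. Cost to patient: €127.80. OOP to date €4,138.
#3 (€1,210): deductible met; 30% of €1,210 = €363. Cost to patient: €363. OOP to date €4,501.
#4 (€4,462): deductible met; 30% of €4,462 = €1,338.60. Cost to patient: €1,338.60. OOP to date €5,839.60.
#5 (€4,059): deductible met; 30% of €4,059 = €1,217.70. Cost to patient: €1,217.70. OOP to date €7,057.30.
Total paid by the patient: €4,010.20 + €127.80 + €363 + €1,338.60 + €1,217.70 = €7,057.30.

€7,057.30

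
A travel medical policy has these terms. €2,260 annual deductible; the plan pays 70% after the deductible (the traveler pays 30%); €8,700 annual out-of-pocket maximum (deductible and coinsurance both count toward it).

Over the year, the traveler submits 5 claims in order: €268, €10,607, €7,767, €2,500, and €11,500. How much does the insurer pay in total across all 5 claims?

€23,942

Claim 1 — €268: fully absorbed by the deductible. Traveler owes €268 (running OOP €268). Plan pays €268 − €268 = €0.
Claim 2 — €10,607: €1,992 finishes the deductible; €8,615 goes to coinsurance; coinsurance €8,615 × 30% = €2,584.50. Traveler owes €4,576.50 (running OOP €4,844.50). Plan pays €10,607 − €4,576.50 = €6,030.50.
Claim 3 — €7,767: 30% coinsurance on €7,767 = €2,330.10. Traveler pays €2,330.10; OOP now €7,174.60. Plan pays €7,767 − €2,330.10 = €5,436.90.
Claim 4 — €2,500: 30% coinsurance on €2,500 = €750. Traveler owes €750 (running OOP €7,924.60). Insurer: €2,500 − €750 = €1,750.
Claim 5 — €11,500: deductible already satisfied, so traveler's share is 30% × €11,500 = €3,450. Adding that to €7,924.60 gives €11,374.60, past the €8,700 cap; traveler pays only €8,700 − €7,924.60 = €775.40. Plan pays €11,500 − €775.40 = €10,724.60.
Insurer total = bills − traveler's total = €32,642 − €8,700 = €23,942.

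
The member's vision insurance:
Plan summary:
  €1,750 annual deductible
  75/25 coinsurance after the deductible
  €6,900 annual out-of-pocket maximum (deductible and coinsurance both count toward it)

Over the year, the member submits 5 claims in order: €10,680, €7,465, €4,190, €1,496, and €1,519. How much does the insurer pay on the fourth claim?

€1,492.25

Bill 1, €10,680: deductible takes €1,750, €8,930 remains; coinsurance €8,930 × 25% = €2,232.50. Member pays €3,982.50; OOP now €3,982.50. Plan pays €10,680 − €3,982.50 = €6,697.50.
Bill 2, €7,465: deductible already satisfied, so member's share is 25% × €7,465 = €1,866.25. Cost to member: €1,866.25. OOP to date €5,848.75. Insurer: €7,465 − €1,866.25 = €5,598.75.
Bill 3, €4,190: 25% coinsurance on €4,190 = €1,047.50. Member pays €1,047.50; OOP now €6,896.25. Insurer: €4,190 − €1,047.50 = €3,142.50.
Bill 4, €1,496: deductible already satisfied, so member's share is 25% × €1,496 = €374. That would push OOP to €7,270.25, over the €6,900 cap, so member pays €6,900 − €6,896.25 = €3.75. Plan pays €1,496 − €3.75 = €1,492.25.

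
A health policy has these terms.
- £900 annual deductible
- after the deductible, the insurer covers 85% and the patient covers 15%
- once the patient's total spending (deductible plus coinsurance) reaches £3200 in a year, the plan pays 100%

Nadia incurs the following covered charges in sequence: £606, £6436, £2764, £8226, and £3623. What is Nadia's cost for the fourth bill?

£964.10

Claim 1 — £606: all of it applies to the deductible. Cost to patient: £606. OOP to date £606.
Claim 2 — £6436: £294 to deductible, leaving £6142; coinsurance £6142 × 15% = £921.30. Patient pays £1215.30; OOP now £1821.30.
Claim 3 — £2764: deductible already satisfied, so patient's share is 15% × £2764 = £414.60. Patient pays £414.60; OOP now £2235.90.
Claim 4 — £8226: 15% coinsurance on £8226 = £1233.90. That would push OOP to £3469.80, over the £3200 cap, so patient pays £3200 − £2235.90 = £964.10.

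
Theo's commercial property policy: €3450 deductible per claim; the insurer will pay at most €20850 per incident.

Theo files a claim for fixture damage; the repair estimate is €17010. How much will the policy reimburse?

After the deductible, €17010 − €3450 = €13560 remains.
€13560 is within the €20850 limit, so the insurer pays €13560.

€13560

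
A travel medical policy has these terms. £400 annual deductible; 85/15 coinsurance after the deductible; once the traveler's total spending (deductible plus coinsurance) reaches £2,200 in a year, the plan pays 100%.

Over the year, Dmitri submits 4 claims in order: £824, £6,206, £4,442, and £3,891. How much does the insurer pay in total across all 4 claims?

£13,163

Bill 1, £824: deductible takes £400, £424 remains; traveler's 15% is £63.60. Cost to traveler: £463.60. OOP to date £463.60. Insurer: £824 − £463.60 = £360.40.
Bill 2, £6,206: 15% coinsurance on £6,206 = £930.90. Cost to traveler: £930.90. OOP to date £1,394.50. Plan pays £6,206 − £930.90 = £5,275.10.
Bill 3, £4,442: deductible already satisfied, so traveler's share is 15% × £4,442 = £666.30. Traveler pays £666.30; OOP now £2,060.80. Plan pays £4,442 − £666.30 = £3,775.70.
Bill 4, £3,891: deductible already satisfied, so traveler's share is 15% × £3,891 = £583.65. OOP would hit £2,644.45 > £2,200, so the cap limits the traveler to £2,200 − £2,060.80 = £139.20. Plan pays £3,891 − £139.20 = £3,751.80.
Insurer total: £360.40 + £5,275.10 + £3,775.70 + £3,751.80 = £13,163.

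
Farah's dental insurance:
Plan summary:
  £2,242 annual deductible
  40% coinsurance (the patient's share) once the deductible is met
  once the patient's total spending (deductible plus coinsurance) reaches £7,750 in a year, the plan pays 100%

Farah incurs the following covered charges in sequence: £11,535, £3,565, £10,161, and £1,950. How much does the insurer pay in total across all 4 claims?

£19,461

Claim 1 — £11,535: £2,242 finishes the deductible; £9,293 goes to coinsurance; patient's 40% is £3,717.20. Patient pays £5,959.20; OOP now £5,959.20. Insurer: £11,535 − £5,959.20 = £5,575.80.
Claim 2 — £3,565: deductible met; 40% of £3,565 = £1,426. Patient owes £1,426 (running OOP £7,385.20). Plan pays £3,565 − £1,426 = £2,139.
Claim 3 — £10,161: deductible met; 40% of £10,161 = £4,064.40. That would push OOP to £11,449.60, over the £7,750 cap, so patient pays £7,750 − £7,385.20 = £364.80. Insurer: £10,161 − £364.80 = £9,796.20.
Claim 4 — £1,950: deductible met; 40% of £1,950 = £780. That would push OOP to £8,530, over the £7,750 cap, so patient pays £7,750 − £7,750 = £0. Insurer: £1,950 − £0 = £1,950.
Insurer total: £5,575.80 + £2,139 + £9,796.20 + £1,950 = £19,461.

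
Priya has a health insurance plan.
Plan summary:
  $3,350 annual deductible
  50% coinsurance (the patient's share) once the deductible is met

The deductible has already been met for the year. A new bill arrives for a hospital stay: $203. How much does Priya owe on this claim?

$101.50

With the deductible met, the entire $203 is subject to coinsurance.
Patient's 50% share of $203 is $101.50.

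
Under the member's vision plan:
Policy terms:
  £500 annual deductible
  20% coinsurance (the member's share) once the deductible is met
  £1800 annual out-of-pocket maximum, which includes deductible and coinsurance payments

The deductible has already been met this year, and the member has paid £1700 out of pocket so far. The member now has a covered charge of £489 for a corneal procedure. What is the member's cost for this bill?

£97.80

The deductible is already satisfied, so the full bill goes to coinsurance.
20% of £489 = £97.80 falls to the member.
Total out-of-pocket so far would be £1700 + £97.80 = £1797.80, below the £1800 cap — no reduction.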